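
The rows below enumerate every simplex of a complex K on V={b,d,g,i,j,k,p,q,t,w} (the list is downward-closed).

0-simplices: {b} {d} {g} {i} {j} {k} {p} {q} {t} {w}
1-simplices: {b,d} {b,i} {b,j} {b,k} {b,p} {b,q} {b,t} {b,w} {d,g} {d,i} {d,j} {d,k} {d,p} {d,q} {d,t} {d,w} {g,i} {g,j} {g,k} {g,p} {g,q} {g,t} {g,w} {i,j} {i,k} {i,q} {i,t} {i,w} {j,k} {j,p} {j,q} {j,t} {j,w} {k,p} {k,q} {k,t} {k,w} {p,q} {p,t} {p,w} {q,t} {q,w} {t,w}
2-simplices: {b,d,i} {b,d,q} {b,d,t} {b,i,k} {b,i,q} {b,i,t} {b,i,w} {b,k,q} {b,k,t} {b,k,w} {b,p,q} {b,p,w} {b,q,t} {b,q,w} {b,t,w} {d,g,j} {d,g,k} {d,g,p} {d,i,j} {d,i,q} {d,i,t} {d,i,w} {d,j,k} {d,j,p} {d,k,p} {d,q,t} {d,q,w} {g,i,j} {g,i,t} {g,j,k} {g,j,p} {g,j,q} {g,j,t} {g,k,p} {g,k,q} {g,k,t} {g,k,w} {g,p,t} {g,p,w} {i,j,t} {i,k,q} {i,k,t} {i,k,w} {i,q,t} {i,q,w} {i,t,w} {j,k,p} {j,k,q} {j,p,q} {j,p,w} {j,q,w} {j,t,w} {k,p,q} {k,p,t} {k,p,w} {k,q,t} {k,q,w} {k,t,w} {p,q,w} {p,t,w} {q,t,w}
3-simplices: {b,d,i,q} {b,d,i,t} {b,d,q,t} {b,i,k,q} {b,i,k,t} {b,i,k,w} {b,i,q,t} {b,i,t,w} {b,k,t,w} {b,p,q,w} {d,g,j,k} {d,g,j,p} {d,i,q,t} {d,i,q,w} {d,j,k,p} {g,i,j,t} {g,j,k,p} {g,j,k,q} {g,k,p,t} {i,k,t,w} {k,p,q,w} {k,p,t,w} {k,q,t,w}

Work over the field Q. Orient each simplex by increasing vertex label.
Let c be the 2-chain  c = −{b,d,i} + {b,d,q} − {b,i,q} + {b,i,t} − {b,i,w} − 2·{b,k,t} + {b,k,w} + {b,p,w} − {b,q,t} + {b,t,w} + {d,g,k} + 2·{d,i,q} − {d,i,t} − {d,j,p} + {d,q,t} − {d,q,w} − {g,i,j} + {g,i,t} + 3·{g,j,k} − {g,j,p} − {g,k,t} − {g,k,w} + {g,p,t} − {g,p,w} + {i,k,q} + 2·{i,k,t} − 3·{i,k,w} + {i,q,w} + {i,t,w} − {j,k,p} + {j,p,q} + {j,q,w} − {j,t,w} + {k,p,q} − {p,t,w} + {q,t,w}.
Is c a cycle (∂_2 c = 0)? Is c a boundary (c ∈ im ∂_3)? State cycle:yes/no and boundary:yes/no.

cycle:no boundary:no

n_0=10 n_1=43 n_2=61 n_3=23  [Q]
∂1: piv[bd,bi,bj,bk,bp,bq,bt,bw,dg] rk=9  ker:di,dj,dk,dp,dq,dt,dw,gi,gj,gk,gp,gq,gt,gw,ij,ik,iq,it,iw,jk,jp,jq,jt,jw,kp,kq,kt,kw,pq,pt,pw,qt,qw,tw
∂2: piv[bdi,bdq,bdt,bik,biq,bit,biw,bkq,bkt,bkw,bpq,bpw,bqt,bqw,btw,dgj,dgk,dgp,dij,diw,djk,djp,dkp,gij,git,gjq,gjt,gkq,gkt,gkw,gpt,gpw,jpw] rk=33  ker:diq,dit,dqt,dqw,gjk,gjp,gkp,ijt,ikq,ikt,ikw,iqt,iqw,itw,jkp,jkq,jpq,jqw,jtw,kpq,kpt,kpw,kqt,kqw,ktw,pqw,ptw,qtw
∂3: piv[bdiq,bdit,bdqt,bikq,bikt,bikw,biqt,bitw,bktw,bpqw,dgjk,dgjp,diqw,djkp,gijt,gjkp,gjkq,gkpt,kpqw,kptw,kqtw] rk=21  ker:diqt,iktw
∂2c = −{b,k} + {b,p} − {b,q} + 3·{b,t} − 2·{b,w} + {d,g} − {d,j} − {d,k} + {d,p} − {d,q} + {d,w} + 3·{g,j} − 4·{g,k} + {g,p} − {g,t} + 2·{g,w} − {i,j} + {i,q} + 2·{j,k} − {j,t} − {k,t} − 3·{k,w} + 2·{p,q} + {p,w} + {q,t} + {t,w}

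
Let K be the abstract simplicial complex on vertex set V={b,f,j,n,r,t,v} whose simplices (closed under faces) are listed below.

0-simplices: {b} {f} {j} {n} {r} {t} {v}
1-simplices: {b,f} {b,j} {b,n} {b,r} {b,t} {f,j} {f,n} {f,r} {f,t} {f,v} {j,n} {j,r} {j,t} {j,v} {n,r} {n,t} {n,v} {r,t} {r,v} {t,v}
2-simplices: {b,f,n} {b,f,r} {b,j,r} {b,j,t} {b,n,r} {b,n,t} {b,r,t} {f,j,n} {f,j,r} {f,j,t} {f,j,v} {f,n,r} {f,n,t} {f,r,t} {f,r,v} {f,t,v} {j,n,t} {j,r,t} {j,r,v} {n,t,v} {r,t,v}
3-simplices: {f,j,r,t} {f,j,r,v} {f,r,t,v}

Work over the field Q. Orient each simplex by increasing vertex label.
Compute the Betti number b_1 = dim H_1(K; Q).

n_0=7 n_1=20 n_2=21 n_3=3  [Q]
∂1: piv[bf,bj,bn,br,bt,fv] rk=6  ker:fj,fn,fr,ft,jn,jr,jt,jv,nr,nt,nv,rt,rv,tv
∂2: piv[bfn,bfr,bjr,bjt,bnr,bnt,brt,fjn,fjr,fjt,fjv,frv,ftv,ntv] rk=14  ker:fnr,fnt,frt,jnt,jrt,jrv,rtv
∂3: piv[fjrt,fjrv,frtv] rk=3
b_1=(20−6)−14=0

b_1=0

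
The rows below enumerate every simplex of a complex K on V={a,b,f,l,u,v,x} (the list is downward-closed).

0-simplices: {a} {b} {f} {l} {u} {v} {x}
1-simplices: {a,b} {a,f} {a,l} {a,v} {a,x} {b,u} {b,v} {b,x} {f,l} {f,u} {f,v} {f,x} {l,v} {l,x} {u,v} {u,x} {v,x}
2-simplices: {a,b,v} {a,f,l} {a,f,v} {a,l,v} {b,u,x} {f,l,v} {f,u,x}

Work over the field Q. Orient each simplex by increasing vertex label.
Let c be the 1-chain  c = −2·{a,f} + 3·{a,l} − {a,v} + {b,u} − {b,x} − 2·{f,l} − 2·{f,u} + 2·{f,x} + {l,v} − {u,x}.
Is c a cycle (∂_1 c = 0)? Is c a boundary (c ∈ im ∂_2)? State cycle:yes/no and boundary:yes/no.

cycle:yes boundary:yes

n_0=7 n_1=17 n_2=7  [Q]
∂1: piv[ab,af,al,av,ax,bu] rk=6  ker:bv,bx,fl,fu,fv,fx,lv,lx,uv,ux,vx
∂2: piv[abv,afl,afv,alv,bux,fux] rk=6  ker:flv
∂1c = 0
c vs im∂2: reduces to 0 ⇒ boundary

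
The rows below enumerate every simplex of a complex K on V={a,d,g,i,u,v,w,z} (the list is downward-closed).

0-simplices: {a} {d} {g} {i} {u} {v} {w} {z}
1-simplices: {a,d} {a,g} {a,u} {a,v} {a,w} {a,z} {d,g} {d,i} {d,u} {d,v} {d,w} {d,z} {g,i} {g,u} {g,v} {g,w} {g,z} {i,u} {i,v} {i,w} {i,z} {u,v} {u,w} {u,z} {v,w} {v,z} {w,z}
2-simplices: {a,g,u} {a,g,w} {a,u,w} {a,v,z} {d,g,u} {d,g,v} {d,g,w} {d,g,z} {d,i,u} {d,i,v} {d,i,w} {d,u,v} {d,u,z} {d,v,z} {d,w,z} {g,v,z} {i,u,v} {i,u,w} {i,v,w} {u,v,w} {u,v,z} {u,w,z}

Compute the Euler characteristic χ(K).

χ(K)=3

n_0=8 n_1=27 n_2=22
χ=+8−27+22=3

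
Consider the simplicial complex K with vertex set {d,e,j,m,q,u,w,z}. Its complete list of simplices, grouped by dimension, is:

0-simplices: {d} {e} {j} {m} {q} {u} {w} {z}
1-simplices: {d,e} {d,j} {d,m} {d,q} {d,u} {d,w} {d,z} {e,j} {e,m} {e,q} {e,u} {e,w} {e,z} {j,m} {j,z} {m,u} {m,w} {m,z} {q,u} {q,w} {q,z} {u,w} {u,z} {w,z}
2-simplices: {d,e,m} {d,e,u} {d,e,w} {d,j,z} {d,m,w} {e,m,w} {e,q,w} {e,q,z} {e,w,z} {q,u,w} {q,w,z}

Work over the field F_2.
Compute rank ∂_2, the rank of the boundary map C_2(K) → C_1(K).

rank∂_2=9

n_0=8 n_1=24 n_2=11  [Z2]
∂1: piv[de,dj,dm,dq,du,dw,dz] rk=7  ker:ej,em,eq,eu,ew,ez,jm,jz,mu,mw,mz,qu,qw,qz,uw,uz,wz
∂2: piv[dem,deu,dew,djz,dmw,eqw,eqz,ewz,quw] rk=9  ker:emw,qwz
rk∂_2=9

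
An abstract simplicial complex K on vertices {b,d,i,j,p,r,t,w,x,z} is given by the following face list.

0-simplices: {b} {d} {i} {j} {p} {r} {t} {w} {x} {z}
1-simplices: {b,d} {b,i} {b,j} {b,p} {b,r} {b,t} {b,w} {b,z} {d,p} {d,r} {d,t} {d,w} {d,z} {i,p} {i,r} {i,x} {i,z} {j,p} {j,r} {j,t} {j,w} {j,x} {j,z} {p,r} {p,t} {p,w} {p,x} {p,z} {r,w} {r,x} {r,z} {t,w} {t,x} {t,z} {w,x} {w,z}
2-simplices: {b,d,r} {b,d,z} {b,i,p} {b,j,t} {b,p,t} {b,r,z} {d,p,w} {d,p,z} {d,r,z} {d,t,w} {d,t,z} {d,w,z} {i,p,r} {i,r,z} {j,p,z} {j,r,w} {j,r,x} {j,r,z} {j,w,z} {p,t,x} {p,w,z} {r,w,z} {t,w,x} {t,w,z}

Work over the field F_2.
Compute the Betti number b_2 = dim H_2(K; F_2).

b_2=4

n_0=10 n_1=36 n_2=24  [Z2]
∂1: piv[bd,bi,bj,bp,br,bt,bw,bz,ix] rk=9  ker:dp,dr,dt,dw,dz,ip,ir,iz,jp,jr,jt,jw,jx,jz,pr,pt,pw,px,pz,rw,rx,rz,tw,tx,tz,wx,wz
∂2: piv[bdr,bdz,bip,bjt,bpt,brz,dpw,dpz,dtw,dtz,dwz,ipr,irz,jpz,jrw,jrx,jrz,jwz,ptx,twx] rk=20  ker:drz,pwz,rwz,twz
b_2=(24−20)−0=4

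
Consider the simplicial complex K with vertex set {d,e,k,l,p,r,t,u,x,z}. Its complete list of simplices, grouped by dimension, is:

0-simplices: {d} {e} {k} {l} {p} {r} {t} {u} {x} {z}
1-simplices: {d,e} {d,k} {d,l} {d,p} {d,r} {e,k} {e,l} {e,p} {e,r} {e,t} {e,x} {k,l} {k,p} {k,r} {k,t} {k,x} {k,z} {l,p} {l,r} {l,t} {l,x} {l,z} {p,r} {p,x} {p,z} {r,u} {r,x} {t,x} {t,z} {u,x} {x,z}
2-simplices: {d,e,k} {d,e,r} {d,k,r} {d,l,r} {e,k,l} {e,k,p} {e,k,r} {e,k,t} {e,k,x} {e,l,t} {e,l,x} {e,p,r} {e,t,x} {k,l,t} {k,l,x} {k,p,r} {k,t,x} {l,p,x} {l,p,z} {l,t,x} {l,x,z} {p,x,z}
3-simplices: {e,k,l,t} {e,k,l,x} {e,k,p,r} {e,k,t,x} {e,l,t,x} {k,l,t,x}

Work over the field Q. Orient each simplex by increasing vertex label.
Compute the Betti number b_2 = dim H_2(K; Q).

n_0=10 n_1=31 n_2=22 n_3=6  [Q]
∂1: piv[de,dk,dl,dp,dr,et,ex,kz,ru] rk=9  ker:ek,el,ep,er,kl,kp,kr,kt,kx,lp,lr,lt,lx,lz,pr,px,pz,rx,tx,tz,ux,xz
∂2: piv[dek,der,dkr,dlr,ekl,ekp,ekt,ekx,elt,elx,epr,etx,lpx,lpz,lxz] rk=15  ker:ekr,klt,klx,kpr,ktx,ltx,pxz
∂3: piv[eklt,eklx,ekpr,ektx,eltx] rk=5  ker:kltx
b_2=(22−15)−5=2

b_2=2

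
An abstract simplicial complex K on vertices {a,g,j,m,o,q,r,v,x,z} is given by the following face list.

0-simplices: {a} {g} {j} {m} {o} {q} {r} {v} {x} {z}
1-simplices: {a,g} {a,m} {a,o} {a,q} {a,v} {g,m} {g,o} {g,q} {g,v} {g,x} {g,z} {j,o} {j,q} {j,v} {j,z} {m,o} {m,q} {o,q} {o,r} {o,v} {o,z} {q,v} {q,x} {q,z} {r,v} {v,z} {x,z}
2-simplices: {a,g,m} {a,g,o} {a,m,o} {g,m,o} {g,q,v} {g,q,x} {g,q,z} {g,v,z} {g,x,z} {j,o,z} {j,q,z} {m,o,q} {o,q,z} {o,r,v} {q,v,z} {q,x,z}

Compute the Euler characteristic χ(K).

n_0=10 n_1=27 n_2=16
χ=+10−27+16=-1

χ(K)=-1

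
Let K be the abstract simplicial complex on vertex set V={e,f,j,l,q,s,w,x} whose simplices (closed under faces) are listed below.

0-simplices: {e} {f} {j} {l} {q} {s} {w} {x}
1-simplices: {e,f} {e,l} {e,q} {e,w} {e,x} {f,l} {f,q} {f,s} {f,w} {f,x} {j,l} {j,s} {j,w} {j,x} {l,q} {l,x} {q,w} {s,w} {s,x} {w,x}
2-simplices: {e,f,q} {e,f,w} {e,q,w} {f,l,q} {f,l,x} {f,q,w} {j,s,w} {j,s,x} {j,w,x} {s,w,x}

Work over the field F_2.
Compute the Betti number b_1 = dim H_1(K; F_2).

n_0=8 n_1=20 n_2=10  [Z2]
∂1: piv[ef,el,eq,ew,ex,fs,jl] rk=7  ker:fl,fq,fw,fx,js,jw,jx,lq,lx,qw,sw,sx,wx
∂2: piv[efq,efw,eqw,flq,flx,jsw,jsx,jwx] rk=8  ker:fqw,swx
b_1=(20−7)−8=5

b_1=5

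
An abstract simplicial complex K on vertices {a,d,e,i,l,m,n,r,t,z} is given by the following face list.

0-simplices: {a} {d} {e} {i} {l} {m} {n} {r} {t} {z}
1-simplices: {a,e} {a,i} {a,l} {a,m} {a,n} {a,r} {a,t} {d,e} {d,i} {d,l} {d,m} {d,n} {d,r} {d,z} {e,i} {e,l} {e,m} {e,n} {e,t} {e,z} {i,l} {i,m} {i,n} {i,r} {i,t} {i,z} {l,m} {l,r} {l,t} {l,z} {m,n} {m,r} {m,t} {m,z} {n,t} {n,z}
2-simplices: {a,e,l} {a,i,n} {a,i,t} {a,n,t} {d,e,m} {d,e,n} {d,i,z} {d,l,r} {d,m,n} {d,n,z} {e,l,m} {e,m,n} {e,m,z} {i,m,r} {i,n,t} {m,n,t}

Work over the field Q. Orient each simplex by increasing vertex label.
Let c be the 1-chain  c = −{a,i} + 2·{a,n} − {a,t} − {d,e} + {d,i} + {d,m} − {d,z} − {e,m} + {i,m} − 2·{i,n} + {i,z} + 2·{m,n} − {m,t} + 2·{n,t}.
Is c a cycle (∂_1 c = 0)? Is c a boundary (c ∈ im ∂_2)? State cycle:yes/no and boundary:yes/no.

cycle:yes boundary:no

n_0=10 n_1=36 n_2=16  [Q]
∂1: piv[ae,ai,al,am,an,ar,at,de,dz] rk=9  ker:di,dl,dm,dn,dr,ei,el,em,en,et,ez,il,im,in,ir,it,iz,lm,lr,lt,lz,mn,mr,mt,mz,nt,nz
∂2: piv[ael,ain,ait,ant,dem,den,diz,dlr,dmn,dnz,elm,emz,imr,mnt] rk=14  ker:emn,int
∂1c = 0
c vs im∂2: residual ≠ 0 ⇒ not boundary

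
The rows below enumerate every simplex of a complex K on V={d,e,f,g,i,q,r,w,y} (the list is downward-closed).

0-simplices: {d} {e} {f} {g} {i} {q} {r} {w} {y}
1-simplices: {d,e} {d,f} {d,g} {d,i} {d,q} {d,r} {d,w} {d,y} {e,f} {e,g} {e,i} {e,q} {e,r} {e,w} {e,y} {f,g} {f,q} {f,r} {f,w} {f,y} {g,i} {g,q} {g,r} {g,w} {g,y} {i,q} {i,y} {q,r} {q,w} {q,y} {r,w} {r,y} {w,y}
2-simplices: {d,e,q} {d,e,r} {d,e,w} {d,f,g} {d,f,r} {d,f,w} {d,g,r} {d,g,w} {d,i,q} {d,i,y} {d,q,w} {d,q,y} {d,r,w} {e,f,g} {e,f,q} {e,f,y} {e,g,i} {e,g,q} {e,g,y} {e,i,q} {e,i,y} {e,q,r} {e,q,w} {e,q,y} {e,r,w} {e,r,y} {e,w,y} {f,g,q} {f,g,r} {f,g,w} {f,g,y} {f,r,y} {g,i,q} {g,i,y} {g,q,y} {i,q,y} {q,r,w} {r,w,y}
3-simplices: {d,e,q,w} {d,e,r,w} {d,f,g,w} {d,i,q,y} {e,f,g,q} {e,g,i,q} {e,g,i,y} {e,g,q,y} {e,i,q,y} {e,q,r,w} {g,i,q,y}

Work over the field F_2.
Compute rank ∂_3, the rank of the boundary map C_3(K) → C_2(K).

rank∂_3=10

n_0=9 n_1=33 n_2=38 n_3=11  [Z2]
∂1: piv[de,df,dg,di,dq,dr,dw,dy] rk=8  ker:ef,eg,ei,eq,er,ew,ey,fg,fq,fr,fw,fy,gi,gq,gr,gw,gy,iq,iy,qr,qw,qy,rw,ry,wy
∂2: piv[deq,der,dew,dfg,dfr,dfw,dgr,dgw,diq,diy,dqw,dqy,drw,efg,efq,efy,egi,egq,egy,eiq,eiy,eqr,ery,ewy,fry] rk=25  ker:eqw,eqy,erw,fgq,fgr,fgw,fgy,giq,giy,gqy,iqy,qrw,rwy
∂3: piv[deqw,derw,dfgw,diqy,efgq,egiq,egiy,egqy,eiqy,eqrw] rk=10  ker:giqy
rk∂_3=10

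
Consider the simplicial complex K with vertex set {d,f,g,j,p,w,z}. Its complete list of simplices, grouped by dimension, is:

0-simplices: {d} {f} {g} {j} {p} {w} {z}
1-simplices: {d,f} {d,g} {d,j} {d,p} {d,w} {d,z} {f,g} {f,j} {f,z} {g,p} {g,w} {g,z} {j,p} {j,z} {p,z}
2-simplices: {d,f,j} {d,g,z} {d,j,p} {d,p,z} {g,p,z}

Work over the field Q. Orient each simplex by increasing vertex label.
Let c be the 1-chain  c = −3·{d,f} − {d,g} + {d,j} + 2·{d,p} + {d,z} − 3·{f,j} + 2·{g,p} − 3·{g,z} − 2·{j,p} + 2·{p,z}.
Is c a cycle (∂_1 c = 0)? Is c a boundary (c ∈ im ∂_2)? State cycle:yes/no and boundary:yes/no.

cycle:yes boundary:yes

n_0=7 n_1=15 n_2=5  [Q]
∂1: piv[df,dg,dj,dp,dw,dz] rk=6  ker:fg,fj,fz,gp,gw,gz,jp,jz,pz
∂2: piv[dfj,dgz,djp,dpz,gpz] rk=5
∂1c = 0
c vs im∂2: reduces to 0 ⇒ boundary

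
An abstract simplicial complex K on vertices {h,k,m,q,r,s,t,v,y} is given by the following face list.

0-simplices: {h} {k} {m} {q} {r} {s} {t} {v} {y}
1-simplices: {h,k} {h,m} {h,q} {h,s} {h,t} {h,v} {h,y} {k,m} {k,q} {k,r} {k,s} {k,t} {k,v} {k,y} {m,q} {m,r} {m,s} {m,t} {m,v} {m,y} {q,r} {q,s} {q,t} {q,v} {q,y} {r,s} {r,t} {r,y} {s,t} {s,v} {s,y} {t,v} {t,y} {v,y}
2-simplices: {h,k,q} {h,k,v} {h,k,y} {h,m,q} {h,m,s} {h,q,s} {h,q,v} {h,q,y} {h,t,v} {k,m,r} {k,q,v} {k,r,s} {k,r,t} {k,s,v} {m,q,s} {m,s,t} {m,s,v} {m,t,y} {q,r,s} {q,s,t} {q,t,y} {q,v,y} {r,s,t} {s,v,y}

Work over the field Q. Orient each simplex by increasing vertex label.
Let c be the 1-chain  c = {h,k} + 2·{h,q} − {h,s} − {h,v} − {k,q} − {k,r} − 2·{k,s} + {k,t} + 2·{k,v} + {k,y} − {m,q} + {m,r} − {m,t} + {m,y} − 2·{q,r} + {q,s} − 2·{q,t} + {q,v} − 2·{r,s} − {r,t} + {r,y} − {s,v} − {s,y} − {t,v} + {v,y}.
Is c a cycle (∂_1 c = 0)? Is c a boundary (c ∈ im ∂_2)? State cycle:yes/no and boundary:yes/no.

n_0=9 n_1=34 n_2=24  [Q]
∂1: piv[hk,hm,hq,hs,ht,hv,hy,kr] rk=8  ker:km,kq,ks,kt,kv,ky,mq,mr,ms,mt,mv,my,qr,qs,qt,qv,qy,rs,rt,ry,st,sv,sy,tv,ty,vy
∂2: piv[hkq,hkv,hky,hmq,hms,hqs,hqv,hqy,htv,kmr,krs,krt,ksv,mst,msv,mty,qrs,qst,qty,qvy,rst,svy] rk=22  ker:kqv,mqs
∂1c = −{h} + {k} + 2·{q} − 2·{s} − 2·{t} − {v} + 3·{y}

cycle:no boundary:no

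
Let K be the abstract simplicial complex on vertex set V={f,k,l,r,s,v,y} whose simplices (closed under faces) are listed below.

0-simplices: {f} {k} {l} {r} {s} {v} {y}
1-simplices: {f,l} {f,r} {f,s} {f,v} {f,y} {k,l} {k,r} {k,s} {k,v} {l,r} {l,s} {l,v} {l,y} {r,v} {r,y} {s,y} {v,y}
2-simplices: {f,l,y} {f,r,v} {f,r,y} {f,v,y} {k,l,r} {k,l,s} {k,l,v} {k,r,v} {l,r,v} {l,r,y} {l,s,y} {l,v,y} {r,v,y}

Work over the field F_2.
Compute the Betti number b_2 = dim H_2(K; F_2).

n_0=7 n_1=17 n_2=13  [Z2]
∂1: piv[fl,fr,fs,fv,fy,kl] rk=6  ker:kr,ks,kv,lr,ls,lv,ly,rv,ry,sy,vy
∂2: piv[fly,frv,fry,fvy,klr,kls,klv,krv,lry,lsy] rk=10  ker:lrv,lvy,rvy
b_2=(13−10)−0=3

b_2=3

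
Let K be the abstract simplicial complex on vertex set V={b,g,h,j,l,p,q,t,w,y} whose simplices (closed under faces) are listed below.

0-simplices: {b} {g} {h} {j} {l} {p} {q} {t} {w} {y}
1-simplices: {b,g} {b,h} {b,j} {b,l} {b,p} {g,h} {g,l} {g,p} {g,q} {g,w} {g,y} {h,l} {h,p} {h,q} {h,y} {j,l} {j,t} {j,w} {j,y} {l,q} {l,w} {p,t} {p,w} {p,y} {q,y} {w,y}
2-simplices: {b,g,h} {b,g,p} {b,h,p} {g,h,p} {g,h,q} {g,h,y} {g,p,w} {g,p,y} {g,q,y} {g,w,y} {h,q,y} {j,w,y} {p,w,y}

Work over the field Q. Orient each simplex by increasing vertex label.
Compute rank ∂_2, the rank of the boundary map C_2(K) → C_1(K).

n_0=10 n_1=26 n_2=13  [Q]
∂1: piv[bg,bh,bj,bl,bp,gq,gw,gy,jt] rk=9  ker:gh,gl,gp,hl,hp,hq,hy,jl,jw,jy,lq,lw,pt,pw,py,qy,wy
∂2: piv[bgh,bgp,bhp,ghq,ghy,gpw,gpy,gqy,gwy,jwy] rk=10  ker:ghp,hqy,pwy
rk∂_2=10

rank∂_2=10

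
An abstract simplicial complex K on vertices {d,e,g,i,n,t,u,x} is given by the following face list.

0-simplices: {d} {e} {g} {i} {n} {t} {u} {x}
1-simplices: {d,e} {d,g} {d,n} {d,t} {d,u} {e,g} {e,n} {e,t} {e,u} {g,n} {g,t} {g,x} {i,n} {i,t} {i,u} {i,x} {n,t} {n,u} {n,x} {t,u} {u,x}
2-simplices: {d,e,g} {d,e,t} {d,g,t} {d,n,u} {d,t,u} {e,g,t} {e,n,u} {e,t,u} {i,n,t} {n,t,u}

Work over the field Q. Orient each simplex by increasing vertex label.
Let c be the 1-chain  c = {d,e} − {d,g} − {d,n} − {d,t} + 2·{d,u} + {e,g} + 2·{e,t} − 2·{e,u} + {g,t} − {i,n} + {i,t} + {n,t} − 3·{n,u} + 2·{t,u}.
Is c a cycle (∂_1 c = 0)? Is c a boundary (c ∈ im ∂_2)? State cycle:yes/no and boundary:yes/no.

n_0=8 n_1=21 n_2=10  [Q]
∂1: piv[de,dg,dn,dt,du,gx,in] rk=7  ker:eg,en,et,eu,gn,gt,it,iu,ix,nt,nu,nx,tu,ux
∂2: piv[deg,det,dgt,dnu,dtu,enu,etu,int,ntu] rk=9  ker:egt
∂1c = −{g} + 2·{t} − {u}

cycle:no boundary:no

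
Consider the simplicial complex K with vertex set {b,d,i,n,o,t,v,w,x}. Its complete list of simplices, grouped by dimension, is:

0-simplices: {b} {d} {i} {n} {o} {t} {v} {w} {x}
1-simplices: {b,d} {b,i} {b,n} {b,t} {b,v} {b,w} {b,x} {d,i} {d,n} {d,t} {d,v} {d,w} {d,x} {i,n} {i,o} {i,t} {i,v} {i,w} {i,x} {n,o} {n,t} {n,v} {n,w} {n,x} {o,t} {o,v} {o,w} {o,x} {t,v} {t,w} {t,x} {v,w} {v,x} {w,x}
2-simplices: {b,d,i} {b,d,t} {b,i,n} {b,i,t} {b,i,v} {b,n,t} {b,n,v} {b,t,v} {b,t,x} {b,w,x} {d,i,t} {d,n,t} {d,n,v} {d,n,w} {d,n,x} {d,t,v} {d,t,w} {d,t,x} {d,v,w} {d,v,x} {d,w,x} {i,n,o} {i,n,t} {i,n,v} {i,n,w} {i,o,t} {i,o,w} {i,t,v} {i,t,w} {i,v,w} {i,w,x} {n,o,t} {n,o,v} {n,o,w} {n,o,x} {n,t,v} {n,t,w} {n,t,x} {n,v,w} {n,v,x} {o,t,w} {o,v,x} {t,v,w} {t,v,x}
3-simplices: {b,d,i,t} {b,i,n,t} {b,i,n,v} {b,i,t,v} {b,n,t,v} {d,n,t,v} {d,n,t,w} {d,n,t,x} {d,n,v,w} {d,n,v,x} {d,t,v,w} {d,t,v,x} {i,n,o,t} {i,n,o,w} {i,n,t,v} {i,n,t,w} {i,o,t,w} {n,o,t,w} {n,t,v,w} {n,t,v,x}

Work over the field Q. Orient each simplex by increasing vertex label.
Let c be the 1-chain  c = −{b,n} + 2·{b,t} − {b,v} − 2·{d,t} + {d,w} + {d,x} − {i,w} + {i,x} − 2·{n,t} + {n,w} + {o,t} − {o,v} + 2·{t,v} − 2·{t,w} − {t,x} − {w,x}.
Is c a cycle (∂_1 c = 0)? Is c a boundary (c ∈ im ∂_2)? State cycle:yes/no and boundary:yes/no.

cycle:yes boundary:yes

n_0=9 n_1=34 n_2=44 n_3=20  [Q]
∂1: piv[bd,bi,bn,bt,bv,bw,bx,io] rk=8  ker:di,dn,dt,dv,dw,dx,in,it,iv,iw,ix,no,nt,nv,nw,nx,ot,ov,ow,ox,tv,tw,tx,vw,vx,wx
∂2: piv[bdi,bdt,bin,bit,biv,bnt,bnv,btv,btx,bwx,dnt,dnv,dnw,dnx,dtw,dtx,dvw,dvx,dwx,ino,inw,iot,iow,iwx,nov,nox] rk=26  ker:dit,dtv,int,inv,itv,itw,ivw,not,now,ntv,ntw,ntx,nvw,nvx,otw,ovx,tvw,tvx
∂3: piv[bdit,bint,binv,bitv,bntv,dntv,dntw,dntx,dnvw,dnvx,dtvw,dtvx,inot,inow,intw,iotw] rk=16  ker:intv,notw,ntvw,ntvx
∂1c = 0
c vs im∂2: reduces to 0 ⇒ boundary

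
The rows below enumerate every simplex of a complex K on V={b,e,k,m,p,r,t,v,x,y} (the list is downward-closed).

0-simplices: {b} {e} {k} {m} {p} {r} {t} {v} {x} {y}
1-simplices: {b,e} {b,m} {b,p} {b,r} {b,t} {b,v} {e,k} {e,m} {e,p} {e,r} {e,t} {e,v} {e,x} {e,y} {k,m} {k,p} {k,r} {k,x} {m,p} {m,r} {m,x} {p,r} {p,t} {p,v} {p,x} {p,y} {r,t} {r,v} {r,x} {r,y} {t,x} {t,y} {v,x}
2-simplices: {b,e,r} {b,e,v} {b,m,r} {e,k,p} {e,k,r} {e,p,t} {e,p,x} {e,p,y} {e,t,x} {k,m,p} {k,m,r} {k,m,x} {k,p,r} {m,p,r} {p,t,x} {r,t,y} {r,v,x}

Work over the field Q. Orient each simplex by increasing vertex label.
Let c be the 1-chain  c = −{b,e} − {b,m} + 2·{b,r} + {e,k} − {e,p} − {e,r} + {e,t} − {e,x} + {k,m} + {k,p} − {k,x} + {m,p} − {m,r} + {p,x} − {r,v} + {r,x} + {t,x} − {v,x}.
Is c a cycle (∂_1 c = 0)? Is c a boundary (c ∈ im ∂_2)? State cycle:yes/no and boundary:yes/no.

cycle:yes boundary:no

n_0=10 n_1=33 n_2=17  [Q]
∂1: piv[be,bm,bp,br,bt,bv,ek,ex,ey] rk=9  ker:em,ep,er,et,ev,km,kp,kr,kx,mp,mr,mx,pr,pt,pv,px,py,rt,rv,rx,ry,tx,ty,vx
∂2: piv[ber,bev,bmr,ekp,ekr,ept,epx,epy,etx,kmp,kmr,kmx,kpr,rty,rvx] rk=15  ker:mpr,ptx
∂1c = 0
c vs im∂2: residual ≠ 0 ⇒ not boundary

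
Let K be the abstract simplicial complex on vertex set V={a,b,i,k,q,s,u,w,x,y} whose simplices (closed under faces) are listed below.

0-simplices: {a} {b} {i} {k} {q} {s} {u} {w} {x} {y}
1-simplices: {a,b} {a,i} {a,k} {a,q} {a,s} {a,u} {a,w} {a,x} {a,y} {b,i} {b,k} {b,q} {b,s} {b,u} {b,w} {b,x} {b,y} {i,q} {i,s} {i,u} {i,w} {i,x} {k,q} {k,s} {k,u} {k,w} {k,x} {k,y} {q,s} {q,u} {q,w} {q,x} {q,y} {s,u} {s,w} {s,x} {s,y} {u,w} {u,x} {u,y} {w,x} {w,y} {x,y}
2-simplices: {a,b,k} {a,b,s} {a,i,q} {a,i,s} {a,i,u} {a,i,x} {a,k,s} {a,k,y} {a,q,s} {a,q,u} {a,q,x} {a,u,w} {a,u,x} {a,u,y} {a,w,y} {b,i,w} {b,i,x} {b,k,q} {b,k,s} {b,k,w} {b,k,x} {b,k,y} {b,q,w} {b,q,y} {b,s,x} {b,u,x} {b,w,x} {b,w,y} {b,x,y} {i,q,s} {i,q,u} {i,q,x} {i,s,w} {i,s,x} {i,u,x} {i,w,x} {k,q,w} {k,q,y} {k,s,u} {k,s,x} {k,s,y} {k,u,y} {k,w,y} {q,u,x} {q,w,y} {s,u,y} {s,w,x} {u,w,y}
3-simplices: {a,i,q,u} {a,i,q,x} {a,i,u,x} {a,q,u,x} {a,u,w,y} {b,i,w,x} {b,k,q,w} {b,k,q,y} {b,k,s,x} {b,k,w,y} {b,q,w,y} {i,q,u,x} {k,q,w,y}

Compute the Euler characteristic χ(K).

χ(K)=2

n_0=10 n_1=43 n_2=48 n_3=13
χ=+10−43+48−13=2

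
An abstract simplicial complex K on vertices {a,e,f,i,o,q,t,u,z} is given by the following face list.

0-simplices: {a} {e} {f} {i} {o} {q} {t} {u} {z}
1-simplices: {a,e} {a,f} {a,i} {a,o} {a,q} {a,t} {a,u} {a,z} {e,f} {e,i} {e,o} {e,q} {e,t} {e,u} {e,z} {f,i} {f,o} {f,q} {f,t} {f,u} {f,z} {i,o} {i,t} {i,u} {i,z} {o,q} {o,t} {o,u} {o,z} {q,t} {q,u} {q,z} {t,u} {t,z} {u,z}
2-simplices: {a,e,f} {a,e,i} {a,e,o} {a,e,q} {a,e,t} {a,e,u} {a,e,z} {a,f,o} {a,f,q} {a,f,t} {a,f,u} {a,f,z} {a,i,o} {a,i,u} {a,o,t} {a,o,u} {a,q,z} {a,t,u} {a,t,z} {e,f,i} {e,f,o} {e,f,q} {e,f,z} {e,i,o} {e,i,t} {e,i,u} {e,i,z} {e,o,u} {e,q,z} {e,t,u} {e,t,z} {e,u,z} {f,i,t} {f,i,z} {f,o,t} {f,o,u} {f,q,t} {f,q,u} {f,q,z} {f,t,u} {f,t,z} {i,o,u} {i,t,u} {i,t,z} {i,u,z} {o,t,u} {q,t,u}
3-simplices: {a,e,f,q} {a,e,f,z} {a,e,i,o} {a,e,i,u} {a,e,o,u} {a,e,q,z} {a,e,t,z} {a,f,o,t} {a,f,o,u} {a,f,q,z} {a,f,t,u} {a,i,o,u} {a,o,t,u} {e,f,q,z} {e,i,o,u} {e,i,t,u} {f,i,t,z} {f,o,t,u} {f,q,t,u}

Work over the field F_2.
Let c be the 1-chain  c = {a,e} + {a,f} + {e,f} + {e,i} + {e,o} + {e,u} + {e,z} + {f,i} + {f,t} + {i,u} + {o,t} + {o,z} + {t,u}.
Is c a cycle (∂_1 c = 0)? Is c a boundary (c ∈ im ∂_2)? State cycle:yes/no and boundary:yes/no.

cycle:no boundary:no

n_0=9 n_1=35 n_2=47 n_3=19  [Z2]
∂1: piv[ae,af,ai,ao,aq,at,au,az] rk=8  ker:ef,ei,eo,eq,et,eu,ez,fi,fo,fq,ft,fu,fz,io,it,iu,iz,oq,ot,ou,oz,qt,qu,qz,tu,tz,uz
∂2: piv[aef,aei,aeo,aeq,aet,aeu,aez,afo,afq,aft,afu,afz,aio,aiu,aot,aou,aqz,atu,atz,efi,eit,eiz,euz,fqt,fqu] rk=25  ker:efo,efq,efz,eio,eiu,eou,eqz,etu,etz,fit,fiz,fot,fou,fqz,ftu,ftz,iou,itu,itz,iuz,otu,qtu
∂3: piv[aefq,aefz,aeio,aeiu,aeou,aeqz,aetz,afot,afou,afqz,aftu,aiou,aotu,eitu,fitz,fqtu] rk=16  ker:efqz,eiou,fotu
∂1c = {i} + {o} + {t} + {u}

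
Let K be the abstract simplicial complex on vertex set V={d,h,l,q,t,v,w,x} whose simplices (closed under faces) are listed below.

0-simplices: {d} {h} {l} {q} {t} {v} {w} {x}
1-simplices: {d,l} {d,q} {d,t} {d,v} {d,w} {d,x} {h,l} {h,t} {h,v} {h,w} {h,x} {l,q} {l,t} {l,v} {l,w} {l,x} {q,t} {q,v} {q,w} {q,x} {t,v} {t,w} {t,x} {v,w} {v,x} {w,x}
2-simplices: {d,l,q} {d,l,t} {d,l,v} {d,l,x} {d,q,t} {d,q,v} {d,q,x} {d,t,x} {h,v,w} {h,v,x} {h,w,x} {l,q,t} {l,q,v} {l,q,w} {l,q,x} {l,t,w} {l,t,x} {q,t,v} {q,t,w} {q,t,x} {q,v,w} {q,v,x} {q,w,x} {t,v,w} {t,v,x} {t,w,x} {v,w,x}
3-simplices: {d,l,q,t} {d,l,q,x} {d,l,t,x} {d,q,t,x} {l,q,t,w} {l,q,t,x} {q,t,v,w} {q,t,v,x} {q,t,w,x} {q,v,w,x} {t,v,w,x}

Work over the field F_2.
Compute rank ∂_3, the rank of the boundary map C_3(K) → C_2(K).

rank∂_3=9

n_0=8 n_1=26 n_2=27 n_3=11  [Z2]
∂1: piv[dl,dq,dt,dv,dw,dx,hl] rk=7  ker:ht,hv,hw,hx,lq,lt,lv,lw,lx,qt,qv,qw,qx,tv,tw,tx,vw,vx,wx
∂2: piv[dlq,dlt,dlv,dlx,dqt,dqv,dqx,dtx,hvw,hvx,hwx,lqw,ltw,qtv,qvw,qvx] rk=16  ker:lqt,lqv,lqx,ltx,qtw,qtx,qwx,tvw,tvx,twx,vwx
∂3: piv[dlqt,dlqx,dltx,dqtx,lqtw,qtvw,qtvx,qtwx,qvwx] rk=9  ker:lqtx,tvwx
rk∂_3=9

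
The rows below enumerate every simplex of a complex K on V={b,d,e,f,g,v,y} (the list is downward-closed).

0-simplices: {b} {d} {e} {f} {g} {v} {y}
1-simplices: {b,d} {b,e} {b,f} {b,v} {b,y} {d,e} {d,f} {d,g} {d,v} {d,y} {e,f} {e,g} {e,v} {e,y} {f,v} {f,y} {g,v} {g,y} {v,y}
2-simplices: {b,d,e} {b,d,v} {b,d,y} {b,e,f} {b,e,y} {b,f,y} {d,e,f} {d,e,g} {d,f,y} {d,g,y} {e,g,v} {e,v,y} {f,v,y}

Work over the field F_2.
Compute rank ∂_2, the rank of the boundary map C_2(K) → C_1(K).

rank∂_2=12

n_0=7 n_1=19 n_2=13  [Z2]
∂1: piv[bd,be,bf,bv,by,dg] rk=6  ker:de,df,dv,dy,ef,eg,ev,ey,fv,fy,gv,gy,vy
∂2: piv[bde,bdv,bdy,bef,bey,bfy,def,deg,dgy,egv,evy,fvy] rk=12  ker:dfy
rk∂_2=12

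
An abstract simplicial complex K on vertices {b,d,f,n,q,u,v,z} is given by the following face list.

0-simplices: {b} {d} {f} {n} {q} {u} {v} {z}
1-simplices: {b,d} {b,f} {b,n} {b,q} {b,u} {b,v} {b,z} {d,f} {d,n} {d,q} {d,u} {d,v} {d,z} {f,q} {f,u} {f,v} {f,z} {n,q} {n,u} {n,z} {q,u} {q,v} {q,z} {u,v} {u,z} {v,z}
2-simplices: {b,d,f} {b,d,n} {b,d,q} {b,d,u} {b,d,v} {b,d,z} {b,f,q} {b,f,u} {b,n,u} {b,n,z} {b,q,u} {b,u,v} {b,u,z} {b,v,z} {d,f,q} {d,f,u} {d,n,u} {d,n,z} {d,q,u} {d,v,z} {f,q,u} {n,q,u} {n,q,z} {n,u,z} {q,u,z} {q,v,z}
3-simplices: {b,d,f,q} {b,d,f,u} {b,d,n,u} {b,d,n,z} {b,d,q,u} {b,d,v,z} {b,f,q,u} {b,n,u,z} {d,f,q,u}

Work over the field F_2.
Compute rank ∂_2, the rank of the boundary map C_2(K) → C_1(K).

n_0=8 n_1=26 n_2=26 n_3=9  [Z2]
∂1: piv[bd,bf,bn,bq,bu,bv,bz] rk=7  ker:df,dn,dq,du,dv,dz,fq,fu,fv,fz,nq,nu,nz,qu,qv,qz,uv,uz,vz
∂2: piv[bdf,bdn,bdq,bdu,bdv,bdz,bfq,bfu,bnu,bnz,bqu,buv,buz,bvz,nqu,nqz,qvz] rk=17  ker:dfq,dfu,dnu,dnz,dqu,dvz,fqu,nuz,quz
∂3: piv[bdfq,bdfu,bdnu,bdnz,bdqu,bdvz,bfqu,bnuz] rk=8  ker:dfqu
rk∂_2=17

rank∂_2=17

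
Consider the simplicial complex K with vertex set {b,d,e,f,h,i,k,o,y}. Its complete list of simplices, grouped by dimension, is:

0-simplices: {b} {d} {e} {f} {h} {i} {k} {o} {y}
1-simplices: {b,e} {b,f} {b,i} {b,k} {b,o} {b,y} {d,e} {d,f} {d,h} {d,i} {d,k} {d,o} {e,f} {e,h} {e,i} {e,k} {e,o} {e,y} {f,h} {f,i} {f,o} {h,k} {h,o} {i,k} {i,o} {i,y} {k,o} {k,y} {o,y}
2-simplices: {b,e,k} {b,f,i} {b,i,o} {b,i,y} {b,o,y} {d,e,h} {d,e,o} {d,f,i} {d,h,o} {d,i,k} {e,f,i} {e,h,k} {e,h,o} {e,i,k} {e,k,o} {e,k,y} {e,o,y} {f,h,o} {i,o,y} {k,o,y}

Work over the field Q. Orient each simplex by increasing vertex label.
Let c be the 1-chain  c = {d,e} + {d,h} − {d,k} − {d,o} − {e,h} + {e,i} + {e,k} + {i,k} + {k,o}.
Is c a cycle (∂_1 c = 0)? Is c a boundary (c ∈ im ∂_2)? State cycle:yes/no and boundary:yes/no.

n_0=9 n_1=29 n_2=20  [Q]
∂1: piv[be,bf,bi,bk,bo,by,de,dh] rk=8  ker:df,di,dk,do,ef,eh,ei,ek,eo,ey,fh,fi,fo,hk,ho,ik,io,iy,ko,ky,oy
∂2: piv[bek,bfi,bio,biy,boy,deh,deo,dfi,dho,dik,efi,ehk,eik,eko,eky,eoy,fho] rk=17  ker:eho,ioy,koy
∂1c = 0
c vs im∂2: residual ≠ 0 ⇒ not boundary

cycle:yes boundary:no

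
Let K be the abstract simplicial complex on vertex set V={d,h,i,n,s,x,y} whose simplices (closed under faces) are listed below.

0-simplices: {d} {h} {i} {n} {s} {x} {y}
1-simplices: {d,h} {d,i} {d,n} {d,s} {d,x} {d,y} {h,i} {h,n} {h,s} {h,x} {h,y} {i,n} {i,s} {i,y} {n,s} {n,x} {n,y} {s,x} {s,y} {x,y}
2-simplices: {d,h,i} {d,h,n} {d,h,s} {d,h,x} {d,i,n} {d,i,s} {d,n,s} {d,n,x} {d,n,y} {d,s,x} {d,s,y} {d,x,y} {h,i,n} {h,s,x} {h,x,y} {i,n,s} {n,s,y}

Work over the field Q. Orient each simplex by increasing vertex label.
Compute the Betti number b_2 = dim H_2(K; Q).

b_2=4

n_0=7 n_1=20 n_2=17  [Q]
∂1: piv[dh,di,dn,ds,dx,dy] rk=6  ker:hi,hn,hs,hx,hy,in,is,iy,ns,nx,ny,sx,sy,xy
∂2: piv[dhi,dhn,dhs,dhx,din,dis,dns,dnx,dny,dsx,dsy,dxy,hxy] rk=13  ker:hin,hsx,ins,nsy
b_2=(17−13)−0=4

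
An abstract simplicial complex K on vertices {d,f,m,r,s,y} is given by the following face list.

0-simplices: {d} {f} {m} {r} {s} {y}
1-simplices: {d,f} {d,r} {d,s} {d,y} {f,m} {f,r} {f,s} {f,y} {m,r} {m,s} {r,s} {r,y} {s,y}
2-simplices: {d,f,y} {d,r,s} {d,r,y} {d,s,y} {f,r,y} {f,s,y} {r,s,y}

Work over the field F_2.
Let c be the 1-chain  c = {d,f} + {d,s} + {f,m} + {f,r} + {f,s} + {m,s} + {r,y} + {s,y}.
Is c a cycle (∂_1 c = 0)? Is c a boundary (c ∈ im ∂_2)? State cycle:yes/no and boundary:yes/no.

cycle:yes boundary:no

n_0=6 n_1=13 n_2=7  [Z2]
∂1: piv[df,dr,ds,dy,fm] rk=5  ker:fr,fs,fy,mr,ms,rs,ry,sy
∂2: piv[dfy,drs,dry,dsy,fry,fsy] rk=6  ker:rsy
∂1c = 0
c vs im∂2: residual ≠ 0 ⇒ not boundary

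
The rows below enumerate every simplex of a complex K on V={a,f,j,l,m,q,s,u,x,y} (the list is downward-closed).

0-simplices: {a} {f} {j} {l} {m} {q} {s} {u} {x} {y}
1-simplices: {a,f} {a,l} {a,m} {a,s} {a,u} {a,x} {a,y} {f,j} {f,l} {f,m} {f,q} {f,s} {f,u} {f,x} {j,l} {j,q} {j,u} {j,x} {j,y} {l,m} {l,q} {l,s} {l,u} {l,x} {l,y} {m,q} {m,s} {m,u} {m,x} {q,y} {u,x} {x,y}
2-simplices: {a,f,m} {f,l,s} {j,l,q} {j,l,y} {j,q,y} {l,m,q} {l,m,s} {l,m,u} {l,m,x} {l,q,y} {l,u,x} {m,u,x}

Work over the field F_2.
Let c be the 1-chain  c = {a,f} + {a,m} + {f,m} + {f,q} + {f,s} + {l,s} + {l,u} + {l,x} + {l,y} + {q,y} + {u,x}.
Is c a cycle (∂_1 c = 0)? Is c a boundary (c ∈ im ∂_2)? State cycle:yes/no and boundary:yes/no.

n_0=10 n_1=32 n_2=12  [Z2]
∂1: piv[af,al,am,as,au,ax,ay,fj,fq] rk=9  ker:fl,fm,fs,fu,fx,jl,jq,ju,jx,jy,lm,lq,ls,lu,lx,ly,mq,ms,mu,mx,qy,ux,xy
∂2: piv[afm,fls,jlq,jly,jqy,lmq,lms,lmu,lmx,lux] rk=10  ker:lqy,mux
∂1c = 0
c vs im∂2: residual ≠ 0 ⇒ not boundary

cycle:yes boundary:no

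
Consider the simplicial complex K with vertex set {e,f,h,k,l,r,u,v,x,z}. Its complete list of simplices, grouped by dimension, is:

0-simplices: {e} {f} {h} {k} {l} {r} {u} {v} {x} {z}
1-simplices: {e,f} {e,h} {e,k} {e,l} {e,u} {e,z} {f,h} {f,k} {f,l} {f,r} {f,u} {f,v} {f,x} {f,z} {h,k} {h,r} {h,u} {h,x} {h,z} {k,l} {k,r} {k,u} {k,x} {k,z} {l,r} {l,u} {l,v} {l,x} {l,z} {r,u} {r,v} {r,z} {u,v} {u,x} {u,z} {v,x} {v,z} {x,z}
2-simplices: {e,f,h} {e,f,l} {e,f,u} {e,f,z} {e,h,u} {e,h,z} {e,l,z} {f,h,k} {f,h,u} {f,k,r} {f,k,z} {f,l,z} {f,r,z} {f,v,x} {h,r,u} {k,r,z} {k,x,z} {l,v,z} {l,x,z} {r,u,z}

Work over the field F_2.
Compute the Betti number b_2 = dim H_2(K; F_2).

b_2=3

n_0=10 n_1=38 n_2=20  [Z2]
∂1: piv[ef,eh,ek,el,eu,ez,fr,fv,fx] rk=9  ker:fh,fk,fl,fu,fz,hk,hr,hu,hx,hz,kl,kr,ku,kx,kz,lr,lu,lv,lx,lz,ru,rv,rz,uv,ux,uz,vx,vz,xz
∂2: piv[efh,efl,efu,efz,ehu,ehz,elz,fhk,fkr,fkz,frz,fvx,hru,kxz,lvz,lxz,ruz] rk=17  ker:fhu,flz,krz
b_2=(20−17)−0=3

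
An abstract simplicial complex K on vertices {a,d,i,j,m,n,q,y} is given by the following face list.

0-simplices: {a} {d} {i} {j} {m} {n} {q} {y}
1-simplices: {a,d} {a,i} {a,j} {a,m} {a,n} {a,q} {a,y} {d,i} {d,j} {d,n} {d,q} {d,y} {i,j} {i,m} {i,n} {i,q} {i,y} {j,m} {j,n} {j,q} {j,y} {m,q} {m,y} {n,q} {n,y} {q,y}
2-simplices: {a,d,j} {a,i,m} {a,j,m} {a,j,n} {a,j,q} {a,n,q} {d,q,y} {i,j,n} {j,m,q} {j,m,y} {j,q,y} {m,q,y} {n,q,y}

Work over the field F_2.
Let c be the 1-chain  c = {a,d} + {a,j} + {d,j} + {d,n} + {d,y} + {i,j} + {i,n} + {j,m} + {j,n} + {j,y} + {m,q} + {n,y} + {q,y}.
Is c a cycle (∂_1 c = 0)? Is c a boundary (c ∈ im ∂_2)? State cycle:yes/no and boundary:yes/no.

cycle:yes boundary:no

n_0=8 n_1=26 n_2=13  [Z2]
∂1: piv[ad,ai,aj,am,an,aq,ay] rk=7  ker:di,dj,dn,dq,dy,ij,im,in,iq,iy,jm,jn,jq,jy,mq,my,nq,ny,qy
∂2: piv[adj,aim,ajm,ajn,ajq,anq,dqy,ijn,jmq,jmy,jqy,nqy] rk=12  ker:mqy
∂1c = 0
c vs im∂2: residual ≠ 0 ⇒ not boundary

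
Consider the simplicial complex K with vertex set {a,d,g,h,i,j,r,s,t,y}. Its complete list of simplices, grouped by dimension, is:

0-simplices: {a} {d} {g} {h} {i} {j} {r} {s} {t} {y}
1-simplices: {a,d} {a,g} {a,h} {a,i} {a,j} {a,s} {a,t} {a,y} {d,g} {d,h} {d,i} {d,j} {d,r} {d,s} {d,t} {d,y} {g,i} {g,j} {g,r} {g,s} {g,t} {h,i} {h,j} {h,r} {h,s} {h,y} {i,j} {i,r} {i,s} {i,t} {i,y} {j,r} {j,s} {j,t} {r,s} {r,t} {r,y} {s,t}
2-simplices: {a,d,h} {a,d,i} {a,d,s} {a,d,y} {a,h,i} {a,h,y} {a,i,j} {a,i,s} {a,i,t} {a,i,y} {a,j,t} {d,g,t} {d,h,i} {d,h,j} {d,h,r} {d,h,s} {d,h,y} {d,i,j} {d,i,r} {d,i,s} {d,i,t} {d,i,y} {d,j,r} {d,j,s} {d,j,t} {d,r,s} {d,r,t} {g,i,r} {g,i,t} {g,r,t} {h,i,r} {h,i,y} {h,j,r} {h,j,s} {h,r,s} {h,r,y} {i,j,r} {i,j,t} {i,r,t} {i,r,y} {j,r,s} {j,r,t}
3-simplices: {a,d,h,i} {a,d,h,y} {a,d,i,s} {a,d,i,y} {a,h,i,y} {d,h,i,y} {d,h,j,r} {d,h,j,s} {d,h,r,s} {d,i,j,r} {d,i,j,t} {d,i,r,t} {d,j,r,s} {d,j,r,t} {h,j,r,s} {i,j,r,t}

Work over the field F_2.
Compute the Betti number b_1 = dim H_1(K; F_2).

n_0=10 n_1=38 n_2=42 n_3=16  [Z2]
∂1: piv[ad,ag,ah,ai,aj,as,at,ay,dr] rk=9  ker:dg,dh,di,dj,ds,dt,dy,gi,gj,gr,gs,gt,hi,hj,hr,hs,hy,ij,ir,is,it,iy,jr,js,jt,rs,rt,ry,st
∂2: piv[adh,adi,ads,ady,ahi,ahy,aij,ais,ait,aiy,ajt,dgt,dhj,dhr,dhs,dij,dir,dit,djr,djs,drs,drt,gir,git,hry] rk=25  ker:dhi,dhy,dis,diy,djt,grt,hir,hiy,hjr,hjs,hrs,ijr,ijt,irt,iry,jrs,jrt
∂3: piv[adhi,adhy,adis,adiy,ahiy,dhjr,dhjs,dhrs,dijr,dijt,dirt,djrs,djrt] rk=13  ker:dhiy,hjrs,ijrt
b_1=(38−9)−25=4

b_1=4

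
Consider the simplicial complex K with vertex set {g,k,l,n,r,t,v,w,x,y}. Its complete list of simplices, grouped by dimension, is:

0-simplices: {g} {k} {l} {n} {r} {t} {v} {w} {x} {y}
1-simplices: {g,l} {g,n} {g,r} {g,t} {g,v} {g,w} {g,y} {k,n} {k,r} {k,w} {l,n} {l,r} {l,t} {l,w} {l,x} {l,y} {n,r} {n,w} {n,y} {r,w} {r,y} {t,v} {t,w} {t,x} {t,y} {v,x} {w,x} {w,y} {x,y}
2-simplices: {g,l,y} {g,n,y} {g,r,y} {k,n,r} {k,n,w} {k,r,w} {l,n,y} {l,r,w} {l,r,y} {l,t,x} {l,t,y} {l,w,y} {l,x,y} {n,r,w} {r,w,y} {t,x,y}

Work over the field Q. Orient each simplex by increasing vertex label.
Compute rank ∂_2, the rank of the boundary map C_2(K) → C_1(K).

n_0=10 n_1=29 n_2=16  [Q]
∂1: piv[gl,gn,gr,gt,gv,gw,gy,kn,lx] rk=9  ker:kr,kw,ln,lr,lt,lw,ly,nr,nw,ny,rw,ry,tv,tw,tx,ty,vx,wx,wy,xy
∂2: piv[gly,gny,gry,knr,knw,krw,lny,lrw,lry,ltx,lty,lwy,lxy] rk=13  ker:nrw,rwy,txy
rk∂_2=13

rank∂_2=13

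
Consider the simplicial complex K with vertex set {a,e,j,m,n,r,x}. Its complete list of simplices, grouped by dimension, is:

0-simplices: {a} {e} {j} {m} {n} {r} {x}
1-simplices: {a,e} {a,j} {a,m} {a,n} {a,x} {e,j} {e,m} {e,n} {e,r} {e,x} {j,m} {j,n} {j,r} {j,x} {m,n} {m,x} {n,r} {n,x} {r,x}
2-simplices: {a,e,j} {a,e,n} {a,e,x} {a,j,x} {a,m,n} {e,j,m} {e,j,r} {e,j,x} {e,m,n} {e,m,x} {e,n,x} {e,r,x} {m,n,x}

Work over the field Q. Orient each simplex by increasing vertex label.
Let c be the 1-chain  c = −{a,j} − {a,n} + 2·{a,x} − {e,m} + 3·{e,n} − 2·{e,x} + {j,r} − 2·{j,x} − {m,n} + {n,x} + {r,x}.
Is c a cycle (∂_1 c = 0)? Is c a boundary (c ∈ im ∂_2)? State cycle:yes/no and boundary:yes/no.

cycle:yes boundary:yes

n_0=7 n_1=19 n_2=13  [Q]
∂1: piv[ae,aj,am,an,ax,er] rk=6  ker:ej,em,en,ex,jm,jn,jr,jx,mn,mx,nr,nx,rx
∂2: piv[aej,aen,aex,ajx,amn,ejm,ejr,emn,emx,enx,erx] rk=11  ker:ejx,mnx
∂1c = 0
c vs im∂2: reduces to 0 ⇒ boundary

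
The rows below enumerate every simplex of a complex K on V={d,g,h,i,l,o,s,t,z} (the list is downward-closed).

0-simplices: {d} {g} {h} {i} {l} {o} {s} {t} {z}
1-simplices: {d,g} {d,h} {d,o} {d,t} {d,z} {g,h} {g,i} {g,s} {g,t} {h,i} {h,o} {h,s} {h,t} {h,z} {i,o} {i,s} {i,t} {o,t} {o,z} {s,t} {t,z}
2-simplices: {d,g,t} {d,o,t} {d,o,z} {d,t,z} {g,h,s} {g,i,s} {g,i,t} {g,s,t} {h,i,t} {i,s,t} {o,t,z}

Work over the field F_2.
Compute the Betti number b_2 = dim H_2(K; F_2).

b_2=2

n_0=9 n_1=21 n_2=11  [Z2]
∂1: piv[dg,dh,do,dt,dz,gi,gs] rk=7  ker:gh,gt,hi,ho,hs,ht,hz,io,is,it,ot,oz,st,tz
∂2: piv[dgt,dot,doz,dtz,ghs,gis,git,gst,hit] rk=9  ker:ist,otz
b_2=(11−9)−0=2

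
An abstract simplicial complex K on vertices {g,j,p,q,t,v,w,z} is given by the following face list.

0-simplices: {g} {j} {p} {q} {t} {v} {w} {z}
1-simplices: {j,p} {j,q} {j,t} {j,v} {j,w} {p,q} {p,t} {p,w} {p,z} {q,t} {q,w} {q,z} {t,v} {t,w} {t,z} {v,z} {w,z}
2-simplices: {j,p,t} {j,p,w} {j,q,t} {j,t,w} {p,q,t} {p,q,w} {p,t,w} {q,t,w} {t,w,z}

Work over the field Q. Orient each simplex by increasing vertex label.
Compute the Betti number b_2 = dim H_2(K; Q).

b_2=2

n_0=8 n_1=17 n_2=9  [Q]
∂1: piv[jp,jq,jt,jv,jw,pz] rk=6  ker:pq,pt,pw,qt,qw,qz,tv,tw,tz,vz,wz
∂2: piv[jpt,jpw,jqt,jtw,pqt,pqw,twz] rk=7  ker:ptw,qtw
b_2=(9−7)−0=2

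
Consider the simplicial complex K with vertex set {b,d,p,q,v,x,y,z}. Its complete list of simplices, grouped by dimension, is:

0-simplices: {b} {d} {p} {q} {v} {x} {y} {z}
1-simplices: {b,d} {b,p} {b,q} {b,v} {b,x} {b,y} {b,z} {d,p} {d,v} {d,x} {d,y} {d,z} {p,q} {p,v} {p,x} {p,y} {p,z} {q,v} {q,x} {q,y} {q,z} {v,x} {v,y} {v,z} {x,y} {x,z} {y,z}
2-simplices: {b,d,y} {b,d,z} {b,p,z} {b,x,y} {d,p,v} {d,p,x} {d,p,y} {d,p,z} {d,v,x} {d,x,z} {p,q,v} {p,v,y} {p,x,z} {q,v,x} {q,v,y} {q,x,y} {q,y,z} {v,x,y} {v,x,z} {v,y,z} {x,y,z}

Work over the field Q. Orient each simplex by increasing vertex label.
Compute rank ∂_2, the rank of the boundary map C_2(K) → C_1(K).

n_0=8 n_1=27 n_2=21  [Q]
∂1: piv[bd,bp,bq,bv,bx,by,bz] rk=7  ker:dp,dv,dx,dy,dz,pq,pv,px,py,pz,qv,qx,qy,qz,vx,vy,vz,xy,xz,yz
∂2: piv[bdy,bdz,bpz,bxy,dpv,dpx,dpy,dpz,dvx,dxz,pqv,pvy,qvx,qvy,qxy,qyz,vxz,vyz] rk=18  ker:pxz,vxy,xyz
rk∂_2=18

rank∂_2=18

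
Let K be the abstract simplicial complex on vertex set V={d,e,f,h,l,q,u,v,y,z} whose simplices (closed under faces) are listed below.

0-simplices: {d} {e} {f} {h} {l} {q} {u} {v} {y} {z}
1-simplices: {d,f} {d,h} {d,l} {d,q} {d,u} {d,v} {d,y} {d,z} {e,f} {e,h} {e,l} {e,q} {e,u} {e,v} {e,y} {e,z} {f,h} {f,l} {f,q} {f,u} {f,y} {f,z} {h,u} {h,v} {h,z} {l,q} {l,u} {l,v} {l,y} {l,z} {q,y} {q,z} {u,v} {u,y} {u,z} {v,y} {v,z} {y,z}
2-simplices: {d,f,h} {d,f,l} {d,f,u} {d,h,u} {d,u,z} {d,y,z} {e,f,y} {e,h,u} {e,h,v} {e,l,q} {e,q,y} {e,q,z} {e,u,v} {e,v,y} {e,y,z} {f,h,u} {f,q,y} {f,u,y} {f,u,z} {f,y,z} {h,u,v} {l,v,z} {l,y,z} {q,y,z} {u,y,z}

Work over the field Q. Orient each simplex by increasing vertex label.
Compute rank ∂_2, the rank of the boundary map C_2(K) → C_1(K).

n_0=10 n_1=38 n_2=25  [Q]
∂1: piv[df,dh,dl,dq,du,dv,dy,dz,ef] rk=9  ker:eh,el,eq,eu,ev,ey,ez,fh,fl,fq,fu,fy,fz,hu,hv,hz,lq,lu,lv,ly,lz,qy,qz,uv,uy,uz,vy,vz,yz
∂2: piv[dfh,dfl,dfu,dhu,duz,dyz,efy,ehu,ehv,elq,eqy,eqz,euv,evy,eyz,fqy,fuy,fuz,fyz,lvz,lyz] rk=21  ker:fhu,huv,qyz,uyz
rk∂_2=21

rank∂_2=21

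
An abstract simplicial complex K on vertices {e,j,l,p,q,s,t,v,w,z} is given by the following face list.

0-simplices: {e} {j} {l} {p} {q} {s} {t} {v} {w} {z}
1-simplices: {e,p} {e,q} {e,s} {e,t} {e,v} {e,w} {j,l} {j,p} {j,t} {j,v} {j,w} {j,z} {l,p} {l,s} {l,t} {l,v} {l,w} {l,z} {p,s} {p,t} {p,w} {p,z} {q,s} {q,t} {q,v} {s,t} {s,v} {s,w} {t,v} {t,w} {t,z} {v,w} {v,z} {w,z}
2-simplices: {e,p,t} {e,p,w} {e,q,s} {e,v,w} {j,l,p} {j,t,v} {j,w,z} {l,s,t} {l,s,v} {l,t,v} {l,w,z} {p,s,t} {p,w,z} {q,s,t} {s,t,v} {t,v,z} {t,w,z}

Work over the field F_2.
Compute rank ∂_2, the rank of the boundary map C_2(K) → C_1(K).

rank∂_2=16

n_0=10 n_1=34 n_2=17  [Z2]
∂1: piv[ep,eq,es,et,ev,ew,jl,jp,jz] rk=9  ker:jt,jv,jw,lp,ls,lt,lv,lw,lz,ps,pt,pw,pz,qs,qt,qv,st,sv,sw,tv,tw,tz,vw,vz,wz
∂2: piv[ept,epw,eqs,evw,jlp,jtv,jwz,lst,lsv,ltv,lwz,pst,pwz,qst,tvz,twz] rk=16  ker:stv
rk∂_2=16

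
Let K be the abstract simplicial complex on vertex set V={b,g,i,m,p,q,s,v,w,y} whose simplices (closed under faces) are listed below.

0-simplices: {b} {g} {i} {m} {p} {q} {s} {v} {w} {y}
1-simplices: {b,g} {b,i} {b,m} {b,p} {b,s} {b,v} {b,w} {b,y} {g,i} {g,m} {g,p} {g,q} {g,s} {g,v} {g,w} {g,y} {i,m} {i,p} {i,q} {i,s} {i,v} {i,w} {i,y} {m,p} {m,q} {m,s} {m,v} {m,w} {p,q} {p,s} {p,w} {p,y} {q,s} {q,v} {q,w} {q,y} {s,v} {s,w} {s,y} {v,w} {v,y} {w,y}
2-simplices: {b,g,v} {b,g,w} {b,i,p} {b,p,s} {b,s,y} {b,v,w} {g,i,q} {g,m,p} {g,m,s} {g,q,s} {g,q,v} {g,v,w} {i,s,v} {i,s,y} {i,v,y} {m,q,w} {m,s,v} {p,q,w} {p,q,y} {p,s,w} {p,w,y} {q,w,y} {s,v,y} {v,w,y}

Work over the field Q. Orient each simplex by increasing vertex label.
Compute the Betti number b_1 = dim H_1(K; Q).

n_0=10 n_1=42 n_2=24  [Q]
∂1: piv[bg,bi,bm,bp,bs,bv,bw,by,gq] rk=9  ker:gi,gm,gp,gs,gv,gw,gy,im,ip,iq,is,iv,iw,iy,mp,mq,ms,mv,mw,pq,ps,pw,py,qs,qv,qw,qy,sv,sw,sy,vw,vy,wy
∂2: piv[bgv,bgw,bip,bps,bsy,bvw,giq,gmp,gms,gqs,gqv,isv,isy,ivy,mqw,msv,pqw,pqy,psw,pwy,vwy] rk=21  ker:gvw,qwy,svy
b_1=(42−9)−21=12

b_1=12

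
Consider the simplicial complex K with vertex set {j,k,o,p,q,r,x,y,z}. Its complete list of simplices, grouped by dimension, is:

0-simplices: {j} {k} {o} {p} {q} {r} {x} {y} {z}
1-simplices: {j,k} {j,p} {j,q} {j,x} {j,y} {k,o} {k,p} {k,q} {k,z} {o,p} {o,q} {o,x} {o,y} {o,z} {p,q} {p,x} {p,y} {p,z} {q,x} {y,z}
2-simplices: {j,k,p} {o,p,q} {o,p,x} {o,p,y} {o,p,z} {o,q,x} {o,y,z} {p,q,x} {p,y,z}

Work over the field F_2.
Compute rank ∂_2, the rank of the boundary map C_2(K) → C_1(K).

n_0=9 n_1=20 n_2=9  [Z2]
∂1: piv[jk,jp,jq,jx,jy,ko,kz] rk=7  ker:kp,kq,op,oq,ox,oy,oz,pq,px,py,pz,qx,yz
∂2: piv[jkp,opq,opx,opy,opz,oqx,oyz] rk=7  ker:pqx,pyz
rk∂_2=7

rank∂_2=7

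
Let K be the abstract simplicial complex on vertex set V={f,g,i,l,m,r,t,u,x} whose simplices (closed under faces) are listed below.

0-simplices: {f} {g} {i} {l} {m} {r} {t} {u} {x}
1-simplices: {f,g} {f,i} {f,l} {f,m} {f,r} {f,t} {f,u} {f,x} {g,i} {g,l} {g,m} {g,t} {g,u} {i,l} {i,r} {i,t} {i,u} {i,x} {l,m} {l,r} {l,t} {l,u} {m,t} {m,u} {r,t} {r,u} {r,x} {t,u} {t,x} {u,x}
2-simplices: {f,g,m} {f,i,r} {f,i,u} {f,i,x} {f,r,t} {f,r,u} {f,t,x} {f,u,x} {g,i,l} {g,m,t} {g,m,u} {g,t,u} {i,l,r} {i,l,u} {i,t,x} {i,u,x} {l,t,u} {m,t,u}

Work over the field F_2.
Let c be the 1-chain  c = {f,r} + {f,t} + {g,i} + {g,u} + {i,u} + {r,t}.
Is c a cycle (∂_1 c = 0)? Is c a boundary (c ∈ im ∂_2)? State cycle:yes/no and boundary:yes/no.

cycle:yes boundary:no

n_0=9 n_1=30 n_2=18  [Z2]
∂1: piv[fg,fi,fl,fm,fr,ft,fu,fx] rk=8  ker:gi,gl,gm,gt,gu,il,ir,it,iu,ix,lm,lr,lt,lu,mt,mu,rt,ru,rx,tu,tx,ux
∂2: piv[fgm,fir,fiu,fix,frt,fru,ftx,fux,gil,gmt,gmu,gtu,ilr,ilu,itx,ltu] rk=16  ker:iux,mtu
∂1c = 0
c vs im∂2: residual ≠ 0 ⇒ not boundary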